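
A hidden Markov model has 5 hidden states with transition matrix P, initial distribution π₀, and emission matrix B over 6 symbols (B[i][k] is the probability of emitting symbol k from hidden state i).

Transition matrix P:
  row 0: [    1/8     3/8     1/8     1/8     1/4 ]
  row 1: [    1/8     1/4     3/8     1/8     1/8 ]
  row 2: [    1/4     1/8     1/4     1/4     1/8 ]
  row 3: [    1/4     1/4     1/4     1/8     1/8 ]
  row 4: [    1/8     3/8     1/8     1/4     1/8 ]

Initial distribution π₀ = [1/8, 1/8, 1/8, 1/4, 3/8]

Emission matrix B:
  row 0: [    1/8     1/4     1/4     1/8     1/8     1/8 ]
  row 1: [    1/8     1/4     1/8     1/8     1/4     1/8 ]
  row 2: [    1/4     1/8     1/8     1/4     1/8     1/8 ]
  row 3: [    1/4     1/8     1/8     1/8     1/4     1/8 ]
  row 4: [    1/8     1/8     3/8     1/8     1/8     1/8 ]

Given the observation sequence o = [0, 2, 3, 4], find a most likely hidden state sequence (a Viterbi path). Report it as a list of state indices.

t=0: δ = [1.562e-02, 1.562e-02, 3.125e-02, 6.250e-02, 4.688e-02]  (obs o_0=0)
t=1: δ = [3.906e-03, 2.197e-03, 1.953e-03, 1.465e-03, 2.930e-03]  ψ = [3, 4, 3, 4, 3]  (obs o_1=2)
t=2: δ = [6.104e-05, 1.831e-04, 2.060e-04, 9.155e-05, 1.221e-04]  ψ = [0, 0, 1, 4, 0]  (obs o_2=3)
t=3: δ = [6.437e-06, 1.144e-05, 8.583e-06, 1.287e-05, 3.219e-06]  ψ = [2, 1, 1, 2, 2]  (obs o_3=4)
backtrack: best end state = 3; path = [4, 1, 2, 3]

path = [4, 1, 2, 3]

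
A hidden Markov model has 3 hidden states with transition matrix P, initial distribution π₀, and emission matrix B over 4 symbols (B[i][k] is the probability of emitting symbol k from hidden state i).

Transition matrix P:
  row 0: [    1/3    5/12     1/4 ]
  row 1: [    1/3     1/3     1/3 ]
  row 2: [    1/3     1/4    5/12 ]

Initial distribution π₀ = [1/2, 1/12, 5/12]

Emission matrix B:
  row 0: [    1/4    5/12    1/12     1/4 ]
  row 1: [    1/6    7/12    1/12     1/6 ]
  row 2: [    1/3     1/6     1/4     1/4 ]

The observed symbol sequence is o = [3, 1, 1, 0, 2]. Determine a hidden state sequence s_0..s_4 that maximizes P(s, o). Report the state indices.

path = [0, 1, 1, 2, 2]

t=0: δ = [1.250e-01, 1.389e-02, 1.042e-01]  (obs o_0=3)
t=1: δ = [1.736e-02, 3.038e-02, 7.234e-03]  ψ = [0, 0, 2]  (obs o_1=1)
t=2: δ = [4.220e-03, 5.908e-03, 1.688e-03]  ψ = [1, 1, 1]  (obs o_2=1)
t=3: δ = [4.923e-04, 3.282e-04, 6.564e-04]  ψ = [1, 1, 1]  (obs o_3=0)
t=4: δ = [1.823e-05, 1.709e-05, 6.838e-05]  ψ = [2, 0, 2]  (obs o_4=2)
backtrack: best end state = 2; path = [0, 1, 1, 2, 2]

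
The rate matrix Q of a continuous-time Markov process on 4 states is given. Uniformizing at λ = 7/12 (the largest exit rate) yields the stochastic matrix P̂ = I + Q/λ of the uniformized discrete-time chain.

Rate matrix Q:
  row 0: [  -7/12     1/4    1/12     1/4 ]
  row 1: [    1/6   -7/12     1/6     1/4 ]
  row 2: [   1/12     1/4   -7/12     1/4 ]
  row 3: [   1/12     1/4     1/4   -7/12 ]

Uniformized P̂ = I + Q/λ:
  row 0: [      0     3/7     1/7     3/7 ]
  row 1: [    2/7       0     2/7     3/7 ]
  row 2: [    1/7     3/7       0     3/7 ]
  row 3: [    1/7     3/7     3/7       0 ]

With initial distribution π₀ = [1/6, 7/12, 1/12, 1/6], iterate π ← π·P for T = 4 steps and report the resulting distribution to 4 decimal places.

t=0: π = [0.1667, 0.5833, 0.0833, 0.1667]
t=1: π = [0.2024, 0.1786, 0.2619, 0.3571]
t=2: π = [0.1395, 0.3520, 0.2330, 0.2755]
t=3: π = [0.1732, 0.2777, 0.2386, 0.3105]
t=4: π = [0.1578, 0.3096, 0.2372, 0.2955]

π = [0.1578, 0.3096, 0.2372, 0.2955]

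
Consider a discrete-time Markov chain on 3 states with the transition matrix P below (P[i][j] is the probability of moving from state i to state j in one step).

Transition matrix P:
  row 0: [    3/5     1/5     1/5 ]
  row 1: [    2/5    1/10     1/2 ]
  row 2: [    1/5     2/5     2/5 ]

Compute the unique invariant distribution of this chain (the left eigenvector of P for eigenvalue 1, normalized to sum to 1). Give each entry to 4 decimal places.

Balance equations π_j = Σ_i π_i·P[i][j]:
  π_0 = 3/5·π_0 + 2/5·π_1 + 1/5·π_2
  π_1 = 1/5·π_0 + 1/10·π_1 + 2/5·π_2
  normalize: π_0 + π_1 + π_2 = 1
Solving the linear system gives exactly π = [17/41, 10/41, 14/41].

π = [0.4146, 0.2439, 0.3415]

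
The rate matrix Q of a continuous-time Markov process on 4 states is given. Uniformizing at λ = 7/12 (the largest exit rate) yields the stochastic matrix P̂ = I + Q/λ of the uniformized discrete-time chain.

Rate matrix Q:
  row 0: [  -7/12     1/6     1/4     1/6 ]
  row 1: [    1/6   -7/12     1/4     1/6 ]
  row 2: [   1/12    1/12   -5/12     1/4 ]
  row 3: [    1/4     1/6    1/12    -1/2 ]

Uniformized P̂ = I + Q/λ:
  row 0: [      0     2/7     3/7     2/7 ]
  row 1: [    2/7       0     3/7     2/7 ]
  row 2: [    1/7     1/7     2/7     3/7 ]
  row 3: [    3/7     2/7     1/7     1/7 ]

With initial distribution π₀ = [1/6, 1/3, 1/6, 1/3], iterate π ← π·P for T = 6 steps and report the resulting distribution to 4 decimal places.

π = [0.2205, 0.1886, 0.3030, 0.2879]

t=0: π = [0.1667, 0.3333, 0.1667, 0.3333]
t=1: π = [0.2619, 0.1667, 0.3095, 0.2619]
t=2: π = [0.2041, 0.1939, 0.3095, 0.2925]
t=3: π = [0.2250, 0.1861, 0.3008, 0.2881]
t=4: π = [0.2196, 0.1896, 0.3033, 0.2875]
t=5: π = [0.2207, 0.1882, 0.3031, 0.2880]
t=6: π = [0.2205, 0.1886, 0.3030, 0.2879]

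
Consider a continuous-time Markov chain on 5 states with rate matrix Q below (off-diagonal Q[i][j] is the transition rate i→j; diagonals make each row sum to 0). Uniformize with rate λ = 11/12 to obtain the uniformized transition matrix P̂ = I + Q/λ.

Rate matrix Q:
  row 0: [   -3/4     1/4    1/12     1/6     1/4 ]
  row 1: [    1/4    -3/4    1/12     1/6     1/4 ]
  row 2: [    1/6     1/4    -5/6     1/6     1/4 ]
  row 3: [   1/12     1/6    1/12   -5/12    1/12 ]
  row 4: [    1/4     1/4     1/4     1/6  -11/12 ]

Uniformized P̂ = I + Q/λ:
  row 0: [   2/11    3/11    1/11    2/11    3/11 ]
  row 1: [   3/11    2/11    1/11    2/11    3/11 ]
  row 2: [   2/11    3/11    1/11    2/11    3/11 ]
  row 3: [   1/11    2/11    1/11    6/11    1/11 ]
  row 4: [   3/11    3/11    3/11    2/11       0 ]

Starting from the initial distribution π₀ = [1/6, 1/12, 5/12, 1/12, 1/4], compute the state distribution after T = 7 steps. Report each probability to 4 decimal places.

π = [0.1922, 0.2262, 0.1225, 0.2855, 0.1735]

t=0: π = [0.1667, 0.0833, 0.4167, 0.0833, 0.2500]
t=1: π = [0.2045, 0.2576, 0.1364, 0.2121, 0.1894]
t=2: π = [0.2032, 0.2300, 0.1253, 0.2590, 0.1825]
t=3: π = [0.1958, 0.2283, 0.1241, 0.2760, 0.1759]
t=4: π = [0.1935, 0.2269, 0.1229, 0.2822, 0.1746]
t=5: π = [0.1927, 0.2264, 0.1227, 0.2844, 0.1738]
t=6: π = [0.1923, 0.2263, 0.1225, 0.2852, 0.1736]
t=7: π = [0.1922, 0.2262, 0.1225, 0.2855, 0.1735]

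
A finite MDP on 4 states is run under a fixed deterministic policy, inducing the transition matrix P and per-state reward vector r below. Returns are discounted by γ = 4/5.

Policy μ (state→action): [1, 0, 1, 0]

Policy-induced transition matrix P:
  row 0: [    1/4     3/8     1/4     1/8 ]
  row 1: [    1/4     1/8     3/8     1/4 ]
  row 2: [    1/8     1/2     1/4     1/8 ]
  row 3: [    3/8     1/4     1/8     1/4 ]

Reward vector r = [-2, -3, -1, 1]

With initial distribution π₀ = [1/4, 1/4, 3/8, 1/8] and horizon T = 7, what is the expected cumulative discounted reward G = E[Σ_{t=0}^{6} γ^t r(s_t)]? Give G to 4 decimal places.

t=0: π = [0.2500, 0.2500, 0.3750, 0.1250], E[r] = -1.5000, γ^t·E[r] = -1.500000, running G = -1.500000
t=1: π = [0.2188, 0.3438, 0.2656, 0.1719], E[r] = -1.5625, γ^t·E[r] = -1.250000, running G = -2.750000
t=2: π = [0.2383, 0.3008, 0.2715, 0.1895], E[r] = -1.4609, γ^t·E[r] = -0.935000, running G = -3.685000
t=3: π = [0.2397, 0.3101, 0.2639, 0.1863], E[r] = -1.4873, γ^t·E[r] = -0.761500, running G = -4.446500
t=4: π = [0.2403, 0.3072, 0.2655, 0.1870], E[r] = -1.4806, γ^t·E[r] = -0.606450, running G = -5.052950
t=5: π = [0.2402, 0.3080, 0.2650, 0.1868], E[r] = -1.4827, γ^t·E[r] = -0.485835, running G = -5.538785
t=6: π = [0.2402, 0.3078, 0.2652, 0.1868], E[r] = -1.4821, γ^t·E[r] = -0.388519, running G = -5.927304

G = -5.9273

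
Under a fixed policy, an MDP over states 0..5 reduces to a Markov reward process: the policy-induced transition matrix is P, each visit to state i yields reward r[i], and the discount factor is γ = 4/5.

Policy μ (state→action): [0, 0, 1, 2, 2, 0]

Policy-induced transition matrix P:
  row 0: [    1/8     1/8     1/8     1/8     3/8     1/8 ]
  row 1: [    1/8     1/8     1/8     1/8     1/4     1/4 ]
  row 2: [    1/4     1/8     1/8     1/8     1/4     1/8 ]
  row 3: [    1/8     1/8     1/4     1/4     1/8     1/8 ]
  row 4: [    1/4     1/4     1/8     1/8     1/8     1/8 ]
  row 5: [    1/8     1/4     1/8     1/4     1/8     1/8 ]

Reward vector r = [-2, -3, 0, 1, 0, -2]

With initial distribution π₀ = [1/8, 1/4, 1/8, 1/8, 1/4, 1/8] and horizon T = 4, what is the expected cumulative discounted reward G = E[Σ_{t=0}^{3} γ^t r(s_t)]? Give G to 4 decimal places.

G = -3.0600

t=0: π = [0.1250, 0.2500, 0.1250, 0.1250, 0.2500, 0.1250], E[r] = -1.1250, γ^t·E[r] = -1.125000, running G = -1.125000
t=1: π = [0.1719, 0.1719, 0.1406, 0.1563, 0.2031, 0.1563], E[r] = -1.0156, γ^t·E[r] = -0.812500, running G = -1.937500
t=2: π = [0.1680, 0.1699, 0.1445, 0.1641, 0.2070, 0.1465], E[r] = -0.9746, γ^t·E[r] = -0.623750, running G = -2.561250
t=3: π = [0.1689, 0.1692, 0.1455, 0.1638, 0.2063, 0.1462], E[r] = -0.9741, γ^t·E[r] = -0.498750, running G = -3.060000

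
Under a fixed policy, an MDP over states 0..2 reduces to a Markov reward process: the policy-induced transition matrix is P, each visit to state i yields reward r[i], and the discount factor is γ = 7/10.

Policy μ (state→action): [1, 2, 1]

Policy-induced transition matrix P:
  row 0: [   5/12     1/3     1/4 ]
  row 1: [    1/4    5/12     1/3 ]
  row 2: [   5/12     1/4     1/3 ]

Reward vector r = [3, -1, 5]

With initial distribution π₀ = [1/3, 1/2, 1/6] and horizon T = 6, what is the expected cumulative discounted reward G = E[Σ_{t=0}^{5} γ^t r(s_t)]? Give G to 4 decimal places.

G = 5.6567

t=0: π = [0.3333, 0.5000, 0.1667], E[r] = 1.3333, γ^t·E[r] = 1.333333, running G = 1.333333
t=1: π = [0.3333, 0.3611, 0.3056], E[r] = 2.1667, γ^t·E[r] = 1.516667, running G = 2.850000
t=2: π = [0.3565, 0.3380, 0.3056], E[r] = 2.2593, γ^t·E[r] = 1.107037, running G = 3.957037
t=3: π = [0.3603, 0.3360, 0.3036], E[r] = 2.2631, γ^t·E[r] = 0.776249, running G = 4.733286
t=4: π = [0.3607, 0.3360, 0.3033], E[r] = 2.2625, γ^t·E[r] = 0.543220, running G = 5.276506
t=5: π = [0.3607, 0.3361, 0.3033], E[r] = 2.2623, γ^t·E[r] = 0.380227, running G = 5.656733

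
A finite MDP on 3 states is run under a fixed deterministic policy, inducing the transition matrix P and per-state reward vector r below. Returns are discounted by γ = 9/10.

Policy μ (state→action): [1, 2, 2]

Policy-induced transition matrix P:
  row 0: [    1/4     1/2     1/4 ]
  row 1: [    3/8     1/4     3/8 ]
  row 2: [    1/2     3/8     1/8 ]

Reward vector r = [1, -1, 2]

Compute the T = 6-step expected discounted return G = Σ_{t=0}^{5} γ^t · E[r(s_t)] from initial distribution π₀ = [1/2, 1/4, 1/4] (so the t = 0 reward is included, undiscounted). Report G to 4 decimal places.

t=0: π = [0.5000, 0.2500, 0.2500], E[r] = 0.7500, γ^t·E[r] = 0.750000, running G = 0.750000
t=1: π = [0.3438, 0.4063, 0.2500], E[r] = 0.4375, γ^t·E[r] = 0.393750, running G = 1.143750
t=2: π = [0.3633, 0.3672, 0.2695], E[r] = 0.5352, γ^t·E[r] = 0.433477, running G = 1.577227
t=3: π = [0.3633, 0.3745, 0.2622], E[r] = 0.5132, γ^t·E[r] = 0.374111, running G = 1.951337
t=4: π = [0.3624, 0.3736, 0.2640], E[r] = 0.5168, γ^t·E[r] = 0.339102, running G = 2.290440
t=5: π = [0.3627, 0.3736, 0.2637], E[r] = 0.5165, γ^t·E[r] = 0.304989, running G = 2.595429

G = 2.5954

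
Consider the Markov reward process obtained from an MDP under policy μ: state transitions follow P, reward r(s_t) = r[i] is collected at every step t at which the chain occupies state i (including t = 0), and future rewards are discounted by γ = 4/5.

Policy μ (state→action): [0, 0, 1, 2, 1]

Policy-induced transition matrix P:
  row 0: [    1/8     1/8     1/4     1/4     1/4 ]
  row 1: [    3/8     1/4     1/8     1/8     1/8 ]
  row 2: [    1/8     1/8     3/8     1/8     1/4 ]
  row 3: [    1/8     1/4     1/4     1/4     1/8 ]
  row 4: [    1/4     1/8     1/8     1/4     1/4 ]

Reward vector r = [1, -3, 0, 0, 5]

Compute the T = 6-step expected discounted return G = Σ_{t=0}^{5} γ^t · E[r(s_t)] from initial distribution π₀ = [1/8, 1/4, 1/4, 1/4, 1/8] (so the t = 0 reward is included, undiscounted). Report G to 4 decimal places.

G = 1.7798

t=0: π = [0.1250, 0.2500, 0.2500, 0.2500, 0.1250], E[r] = 0.0000, γ^t·E[r] = 0.000000, running G = 0.000000
t=1: π = [0.2031, 0.1875, 0.2344, 0.1875, 0.1875], E[r] = 0.5781, γ^t·E[r] = 0.462500, running G = 0.462500
t=2: π = [0.1953, 0.1719, 0.2324, 0.1973, 0.2031], E[r] = 0.6953, γ^t·E[r] = 0.445000, running G = 0.907500
t=3: π = [0.1934, 0.1711, 0.2322, 0.1995, 0.2039], E[r] = 0.6992, γ^t·E[r] = 0.358000, running G = 1.265500
t=4: π = [0.1933, 0.1713, 0.2321, 0.1996, 0.2037], E[r] = 0.6977, γ^t·E[r] = 0.285763, running G = 1.551263
t=5: π = [0.1933, 0.1714, 0.2321, 0.1996, 0.2036], E[r] = 0.6974, γ^t·E[r] = 0.228518, running G = 1.779780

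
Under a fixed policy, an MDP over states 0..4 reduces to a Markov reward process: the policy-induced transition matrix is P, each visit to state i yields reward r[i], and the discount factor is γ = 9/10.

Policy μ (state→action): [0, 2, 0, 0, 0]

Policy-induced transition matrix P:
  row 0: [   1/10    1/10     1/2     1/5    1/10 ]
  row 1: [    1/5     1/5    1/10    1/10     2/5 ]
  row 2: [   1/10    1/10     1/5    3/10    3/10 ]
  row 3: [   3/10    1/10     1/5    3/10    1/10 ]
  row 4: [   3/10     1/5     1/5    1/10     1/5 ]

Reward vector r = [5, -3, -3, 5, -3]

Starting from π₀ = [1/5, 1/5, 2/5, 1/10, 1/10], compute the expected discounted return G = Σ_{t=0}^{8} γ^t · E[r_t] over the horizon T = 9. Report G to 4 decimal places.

G = 0.6114

t=0: π = [0.2000, 0.2000, 0.4000, 0.1000, 0.1000], E[r] = -0.6000, γ^t·E[r] = -0.600000, running G = -0.600000
t=1: π = [0.1600, 0.1300, 0.2400, 0.2200, 0.2500], E[r] = 0.0400, γ^t·E[r] = 0.036000, running G = -0.564000
t=2: π = [0.2070, 0.1380, 0.2350, 0.2080, 0.2120], E[r] = 0.3200, γ^t·E[r] = 0.259200, running G = -0.304800
t=3: π = [0.1978, 0.1350, 0.2483, 0.2093, 0.2096], E[r] = 0.2568, γ^t·E[r] = 0.187207, running G = -0.117593
t=4: π = [0.1973, 0.1345, 0.2458, 0.2113, 0.2111], E[r] = 0.2686, γ^t·E[r] = 0.176255, running G = 0.058662
t=5: π = [0.1979, 0.1346, 0.2457, 0.2112, 0.2106], E[r] = 0.2727, γ^t·E[r] = 0.161020, running G = 0.219681
t=6: π = [0.1978, 0.1345, 0.2459, 0.2112, 0.2106], E[r] = 0.2719, γ^t·E[r] = 0.144477, running G = 0.364159
t=7: π = [0.1978, 0.1345, 0.2459, 0.2112, 0.2106], E[r] = 0.2720, γ^t·E[r] = 0.130103, running G = 0.494261
t=8: π = [0.1978, 0.1345, 0.2459, 0.2112, 0.2106], E[r] = 0.2721, γ^t·E[r] = 0.117118, running G = 0.611379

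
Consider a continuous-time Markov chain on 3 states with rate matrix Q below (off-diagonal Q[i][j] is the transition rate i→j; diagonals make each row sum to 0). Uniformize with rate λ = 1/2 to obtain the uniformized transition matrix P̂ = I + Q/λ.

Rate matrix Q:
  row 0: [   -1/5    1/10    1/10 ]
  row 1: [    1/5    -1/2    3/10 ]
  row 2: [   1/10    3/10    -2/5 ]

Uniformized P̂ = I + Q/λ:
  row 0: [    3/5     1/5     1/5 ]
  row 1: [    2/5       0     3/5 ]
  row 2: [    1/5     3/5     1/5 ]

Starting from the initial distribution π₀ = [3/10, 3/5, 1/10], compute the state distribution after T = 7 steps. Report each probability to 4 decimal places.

t=0: π = [0.3000, 0.6000, 0.1000]
t=1: π = [0.4400, 0.1200, 0.4400]
t=2: π = [0.4000, 0.3520, 0.2480]
t=3: π = [0.4304, 0.2288, 0.3408]
t=4: π = [0.4179, 0.2906, 0.2915]
t=5: π = [0.4253, 0.2585, 0.3162]
t=6: π = [0.4218, 0.2748, 0.3034]
t=7: π = [0.4237, 0.2664, 0.3099]

π = [0.4237, 0.2664, 0.3099]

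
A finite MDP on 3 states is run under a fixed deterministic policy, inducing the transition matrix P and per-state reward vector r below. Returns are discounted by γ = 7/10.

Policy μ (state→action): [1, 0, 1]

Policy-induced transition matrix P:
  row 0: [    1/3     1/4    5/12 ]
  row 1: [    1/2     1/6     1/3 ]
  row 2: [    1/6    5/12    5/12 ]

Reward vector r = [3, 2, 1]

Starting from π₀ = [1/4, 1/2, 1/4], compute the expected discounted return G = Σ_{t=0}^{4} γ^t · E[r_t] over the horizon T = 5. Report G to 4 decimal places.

G = 5.4610

t=0: π = [0.2500, 0.5000, 0.2500], E[r] = 2.0000, γ^t·E[r] = 2.000000, running G = 2.000000
t=1: π = [0.3750, 0.2500, 0.3750], E[r] = 2.0000, γ^t·E[r] = 1.400000, running G = 3.400000
t=2: π = [0.3125, 0.2917, 0.3958], E[r] = 1.9167, γ^t·E[r] = 0.939167, running G = 4.339167
t=3: π = [0.3160, 0.2917, 0.3924], E[r] = 1.9236, γ^t·E[r] = 0.659799, running G = 4.998965
t=4: π = [0.3166, 0.2911, 0.3924], E[r] = 1.9242, γ^t·E[r] = 0.461998, running G = 5.460963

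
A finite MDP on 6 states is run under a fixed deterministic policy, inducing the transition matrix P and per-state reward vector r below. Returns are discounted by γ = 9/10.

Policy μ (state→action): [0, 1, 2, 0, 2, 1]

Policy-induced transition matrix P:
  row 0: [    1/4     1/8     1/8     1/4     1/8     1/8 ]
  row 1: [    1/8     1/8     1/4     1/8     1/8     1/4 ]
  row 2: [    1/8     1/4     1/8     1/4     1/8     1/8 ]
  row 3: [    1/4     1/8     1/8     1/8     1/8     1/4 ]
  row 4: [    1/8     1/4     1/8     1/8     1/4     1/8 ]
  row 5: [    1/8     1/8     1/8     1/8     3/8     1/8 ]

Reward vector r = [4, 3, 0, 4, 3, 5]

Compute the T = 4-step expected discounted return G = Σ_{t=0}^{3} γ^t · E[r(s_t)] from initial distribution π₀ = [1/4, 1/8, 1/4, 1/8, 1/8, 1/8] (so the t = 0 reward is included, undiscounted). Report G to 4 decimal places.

t=0: π = [0.2500, 0.1250, 0.2500, 0.1250, 0.1250, 0.1250], E[r] = 2.8750, γ^t·E[r] = 2.875000, running G = 2.875000
t=1: π = [0.1719, 0.1719, 0.1406, 0.1875, 0.1719, 0.1563], E[r] = 3.2500, γ^t·E[r] = 2.925000, running G = 5.800000
t=2: π = [0.1699, 0.1641, 0.1465, 0.1641, 0.1855, 0.1699], E[r] = 3.2344, γ^t·E[r] = 2.619844, running G = 8.419844
t=3: π = [0.1667, 0.1665, 0.1455, 0.1646, 0.1907, 0.1660], E[r] = 3.2268, γ^t·E[r] = 2.352342, running G = 10.772186

G = 10.7722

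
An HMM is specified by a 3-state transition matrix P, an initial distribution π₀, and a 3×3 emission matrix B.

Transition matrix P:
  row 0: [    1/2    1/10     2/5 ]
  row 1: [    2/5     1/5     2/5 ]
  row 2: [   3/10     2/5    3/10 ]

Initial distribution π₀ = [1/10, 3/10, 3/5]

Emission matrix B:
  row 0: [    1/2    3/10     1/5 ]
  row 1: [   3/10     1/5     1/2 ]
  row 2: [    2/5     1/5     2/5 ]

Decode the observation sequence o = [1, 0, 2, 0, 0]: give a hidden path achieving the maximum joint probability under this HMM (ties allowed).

t=0: δ = [3.000e-02, 6.000e-02, 1.200e-01]  (obs o_0=1)
t=1: δ = [1.800e-02, 1.440e-02, 1.440e-02]  ψ = [2, 2, 2]  (obs o_1=0)
t=2: δ = [1.800e-03, 2.880e-03, 2.880e-03]  ψ = [0, 2, 0]  (obs o_2=2)
t=3: δ = [5.760e-04, 3.456e-04, 4.608e-04]  ψ = [1, 2, 1]  (obs o_3=0)
t=4: δ = [1.440e-04, 5.530e-05, 9.216e-05]  ψ = [0, 2, 0]  (obs o_4=0)
backtrack: best end state = 0; path = [2, 2, 1, 0, 0]

path = [2, 2, 1, 0, 0]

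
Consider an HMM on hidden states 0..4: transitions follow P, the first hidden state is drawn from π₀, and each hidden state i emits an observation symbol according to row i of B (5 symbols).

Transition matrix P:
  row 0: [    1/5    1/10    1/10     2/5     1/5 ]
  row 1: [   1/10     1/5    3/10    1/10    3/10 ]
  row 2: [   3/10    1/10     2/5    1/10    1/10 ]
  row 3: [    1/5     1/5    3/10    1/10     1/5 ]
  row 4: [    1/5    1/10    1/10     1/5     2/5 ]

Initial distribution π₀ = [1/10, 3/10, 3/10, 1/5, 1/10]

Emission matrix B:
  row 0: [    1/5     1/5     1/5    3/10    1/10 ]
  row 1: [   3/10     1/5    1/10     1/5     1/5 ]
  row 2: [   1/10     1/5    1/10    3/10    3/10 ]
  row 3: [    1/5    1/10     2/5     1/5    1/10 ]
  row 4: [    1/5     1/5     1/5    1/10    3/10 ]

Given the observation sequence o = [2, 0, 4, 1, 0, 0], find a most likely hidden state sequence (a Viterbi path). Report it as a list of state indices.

t=0: δ = [2.000e-02, 3.000e-02, 3.000e-02, 8.000e-02, 2.000e-02]  (obs o_0=2)
t=1: δ = [3.200e-03, 4.800e-03, 2.400e-03, 1.600e-03, 3.200e-03]  ψ = [3, 3, 3, 0, 3]  (obs o_1=0)
t=2: δ = [7.200e-05, 1.920e-04, 4.320e-04, 1.280e-04, 4.320e-04]  ψ = [2, 1, 1, 0, 1]  (obs o_2=4)
t=3: δ = [2.592e-05, 8.640e-06, 3.456e-05, 8.640e-06, 3.456e-05]  ψ = [2, 2, 2, 4, 4]  (obs o_3=1)
t=4: δ = [2.074e-06, 1.037e-06, 1.382e-06, 2.074e-06, 2.765e-06]  ψ = [2, 2, 2, 0, 4]  (obs o_4=0)
t=5: δ = [1.106e-07, 1.244e-07, 6.221e-08, 1.659e-07, 2.212e-07]  ψ = [4, 3, 3, 0, 4]  (obs o_5=0)
backtrack: best end state = 4; path = [3, 1, 4, 4, 4, 4]

path = [3, 1, 4, 4, 4, 4]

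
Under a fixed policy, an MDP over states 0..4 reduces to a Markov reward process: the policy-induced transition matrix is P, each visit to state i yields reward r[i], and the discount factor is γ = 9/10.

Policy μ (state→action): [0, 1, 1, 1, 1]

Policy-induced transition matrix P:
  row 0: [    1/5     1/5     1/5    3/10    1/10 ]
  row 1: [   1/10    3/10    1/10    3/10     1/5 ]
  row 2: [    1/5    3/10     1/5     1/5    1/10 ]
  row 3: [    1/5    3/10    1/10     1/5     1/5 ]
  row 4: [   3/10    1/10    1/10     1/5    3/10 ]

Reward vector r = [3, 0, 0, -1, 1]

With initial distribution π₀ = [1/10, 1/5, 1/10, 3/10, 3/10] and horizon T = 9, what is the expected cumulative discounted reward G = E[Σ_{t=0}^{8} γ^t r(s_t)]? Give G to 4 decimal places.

t=0: π = [0.1000, 0.2000, 0.1000, 0.3000, 0.3000], E[r] = 0.3000, γ^t·E[r] = 0.300000, running G = 0.300000
t=1: π = [0.2100, 0.2300, 0.1200, 0.2300, 0.2100], E[r] = 0.6100, γ^t·E[r] = 0.549000, running G = 0.849000
t=2: π = [0.1980, 0.2370, 0.1330, 0.2440, 0.1880], E[r] = 0.5380, γ^t·E[r] = 0.435780, running G = 1.284780
t=3: π = [0.1951, 0.2426, 0.1331, 0.2435, 0.1857], E[r] = 0.5275, γ^t·E[r] = 0.384548, running G = 1.669328
t=4: π = [0.1943, 0.2434, 0.1328, 0.2438, 0.1858], E[r] = 0.5249, γ^t·E[r] = 0.344393, running G = 2.013721
t=5: π = [0.1942, 0.2434, 0.1327, 0.2438, 0.1859], E[r] = 0.5248, γ^t·E[r] = 0.309899, running G = 2.323620
t=6: π = [0.1942, 0.2434, 0.1327, 0.2438, 0.1859], E[r] = 0.5249, γ^t·E[r] = 0.278931, running G = 2.602551
t=7: π = [0.1942, 0.2434, 0.1327, 0.2438, 0.1859], E[r] = 0.5249, γ^t·E[r] = 0.251047, running G = 2.853597
t=8: π = [0.1942, 0.2434, 0.1327, 0.2438, 0.1859], E[r] = 0.5249, γ^t·E[r] = 0.225944, running G = 3.079541

G = 3.0795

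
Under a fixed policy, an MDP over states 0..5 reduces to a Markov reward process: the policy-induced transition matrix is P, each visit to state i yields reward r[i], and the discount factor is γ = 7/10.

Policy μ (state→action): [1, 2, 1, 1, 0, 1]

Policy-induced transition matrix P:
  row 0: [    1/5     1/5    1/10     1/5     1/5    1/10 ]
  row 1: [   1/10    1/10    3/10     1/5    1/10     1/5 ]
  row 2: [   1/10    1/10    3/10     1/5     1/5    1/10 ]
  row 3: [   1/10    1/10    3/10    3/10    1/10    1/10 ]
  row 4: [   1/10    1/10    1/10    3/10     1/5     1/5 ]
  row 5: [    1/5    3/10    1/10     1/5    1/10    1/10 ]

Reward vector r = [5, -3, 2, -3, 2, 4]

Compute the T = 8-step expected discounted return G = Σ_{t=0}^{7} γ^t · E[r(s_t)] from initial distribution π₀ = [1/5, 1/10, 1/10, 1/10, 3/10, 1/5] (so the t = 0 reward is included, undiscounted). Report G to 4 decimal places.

G = 3.5628

t=0: π = [0.2000, 0.1000, 0.1000, 0.1000, 0.3000, 0.2000], E[r] = 2.0000, γ^t·E[r] = 2.000000, running G = 2.000000
t=1: π = [0.1400, 0.1600, 0.1600, 0.2400, 0.1600, 0.1400], E[r] = 0.7000, γ^t·E[r] = 0.490000, running G = 2.490000
t=2: π = [0.1280, 0.1420, 0.2120, 0.2400, 0.1460, 0.1320], E[r] = 0.7380, γ^t·E[r] = 0.361620, running G = 2.851620
t=3: π = [0.1260, 0.1392, 0.2188, 0.2386, 0.1486, 0.1288], E[r] = 0.7466, γ^t·E[r] = 0.256084, running G = 3.107704
t=4: π = [0.1255, 0.1384, 0.2193, 0.2387, 0.1493, 0.1288], E[r] = 0.7486, γ^t·E[r] = 0.179739, running G = 3.287443
t=5: π = [0.1254, 0.1383, 0.2193, 0.2388, 0.1494, 0.1288], E[r] = 0.7483, γ^t·E[r] = 0.125761, running G = 3.413204
t=6: π = [0.1254, 0.1383, 0.2193, 0.2388, 0.1494, 0.1288], E[r] = 0.7482, γ^t·E[r] = 0.088026, running G = 3.501230
t=7: π = [0.1254, 0.1383, 0.2193, 0.2388, 0.1494, 0.1288], E[r] = 0.7482, γ^t·E[r] = 0.061618, running G = 3.562848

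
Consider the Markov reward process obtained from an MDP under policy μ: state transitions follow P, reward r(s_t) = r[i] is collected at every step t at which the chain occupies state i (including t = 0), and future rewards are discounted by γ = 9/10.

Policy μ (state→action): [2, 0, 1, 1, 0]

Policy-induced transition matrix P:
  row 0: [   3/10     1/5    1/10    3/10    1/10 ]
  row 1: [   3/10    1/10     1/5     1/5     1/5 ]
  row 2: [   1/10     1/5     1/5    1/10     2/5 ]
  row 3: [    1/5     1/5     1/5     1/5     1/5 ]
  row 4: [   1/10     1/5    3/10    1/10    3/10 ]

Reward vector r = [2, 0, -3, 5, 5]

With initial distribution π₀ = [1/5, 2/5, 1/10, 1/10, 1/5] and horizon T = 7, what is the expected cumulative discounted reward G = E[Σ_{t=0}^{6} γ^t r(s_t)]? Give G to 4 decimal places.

t=0: π = [0.2000, 0.4000, 0.1000, 0.1000, 0.2000], E[r] = 1.6000, γ^t·E[r] = 1.600000, running G = 1.600000
t=1: π = [0.2300, 0.1600, 0.2000, 0.1900, 0.2200], E[r] = 1.9100, γ^t·E[r] = 1.719000, running G = 3.319000
t=2: π = [0.1970, 0.1840, 0.1990, 0.1810, 0.2390], E[r] = 1.8970, γ^t·E[r] = 1.536570, running G = 4.855570
t=3: π = [0.1943, 0.1816, 0.2042, 0.1759, 0.2440], E[r] = 1.8755, γ^t·E[r] = 1.367240, running G = 6.222810
t=4: π = [0.1928, 0.1818, 0.2050, 0.1746, 0.2458], E[r] = 1.8727, γ^t·E[r] = 1.228698, running G = 7.451508
t=5: π = [0.1924, 0.1818, 0.2053, 0.1742, 0.2463], E[r] = 1.8713, γ^t·E[r] = 1.105007, running G = 8.556515
t=6: π = [0.1923, 0.1818, 0.2054, 0.1741, 0.2465], E[r] = 1.8710, γ^t·E[r] = 0.994324, running G = 9.550839

G = 9.5508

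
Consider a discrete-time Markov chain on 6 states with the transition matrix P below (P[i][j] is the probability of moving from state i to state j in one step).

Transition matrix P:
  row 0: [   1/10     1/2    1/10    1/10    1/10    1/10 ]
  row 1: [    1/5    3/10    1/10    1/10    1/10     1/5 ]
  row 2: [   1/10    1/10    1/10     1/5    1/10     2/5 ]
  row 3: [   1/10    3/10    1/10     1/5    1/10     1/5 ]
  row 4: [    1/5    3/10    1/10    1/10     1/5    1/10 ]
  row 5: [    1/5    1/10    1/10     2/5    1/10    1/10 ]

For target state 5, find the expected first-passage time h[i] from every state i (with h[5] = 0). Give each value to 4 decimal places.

h = [5.6604, 5.1887, 4.0985, 5.1363, 5.7652, 0.0000]

First-step conditioning: h[5] = 0; for i ≠ 5, h[i] = 1 + Σ_k P[i][k]·h[k].
  h[0] = 1 + 1/10·h[0] + 1/2·h[1] + 1/10·h[2] + 1/10·h[3] + 1/10·h[4]
  h[1] = 1 + 1/5·h[0] + 3/10·h[1] + 1/10·h[2] + 1/10·h[3] + 1/10·h[4]
  h[2] = 1 + 1/10·h[0] + 1/10·h[1] + 1/10·h[2] + 1/5·h[3] + 1/10·h[4]
  h[3] = 1 + 1/10·h[0] + 3/10·h[1] + 1/10·h[2] + 1/5·h[3] + 1/10·h[4]
  h[4] = 1 + 1/5·h[0] + 3/10·h[1] + 1/10·h[2] + 1/10·h[3] + 1/5·h[4]
Solving the 5×5 linear system over states ≠ 5 gives exactly h = [300/53, 275/53, 1955/477, 2450/477, 2750/477, 0] (h[5] = 0 is the target).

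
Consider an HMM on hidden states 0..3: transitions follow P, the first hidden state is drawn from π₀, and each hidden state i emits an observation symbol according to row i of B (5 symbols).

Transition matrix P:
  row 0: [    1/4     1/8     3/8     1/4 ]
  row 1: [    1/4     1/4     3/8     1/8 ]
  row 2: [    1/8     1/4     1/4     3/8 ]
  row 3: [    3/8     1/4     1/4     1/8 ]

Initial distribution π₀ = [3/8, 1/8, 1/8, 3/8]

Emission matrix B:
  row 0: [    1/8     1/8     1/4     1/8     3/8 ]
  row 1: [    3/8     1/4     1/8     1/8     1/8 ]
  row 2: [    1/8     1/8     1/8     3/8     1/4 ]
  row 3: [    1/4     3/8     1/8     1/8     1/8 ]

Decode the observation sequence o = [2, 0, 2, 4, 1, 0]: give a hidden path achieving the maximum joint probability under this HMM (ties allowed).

path = [0, 3, 0, 2, 3, 1]

t=0: δ = [9.375e-02, 1.562e-02, 1.562e-02, 4.688e-02]  (obs o_0=2)
t=1: δ = [2.930e-03, 4.395e-03, 4.395e-03, 5.859e-03]  ψ = [0, 0, 0, 0]  (obs o_1=0)
t=2: δ = [5.493e-04, 1.831e-04, 2.060e-04, 2.060e-04]  ψ = [3, 3, 1, 2]  (obs o_2=2)
t=3: δ = [5.150e-05, 8.583e-06, 5.150e-05, 1.717e-05]  ψ = [0, 0, 0, 0]  (obs o_3=4)
t=4: δ = [1.609e-06, 3.219e-06, 2.414e-06, 7.242e-06]  ψ = [0, 2, 0, 2]  (obs o_4=1)
t=5: δ = [3.395e-07, 6.789e-07, 2.263e-07, 2.263e-07]  ψ = [3, 3, 3, 2]  (obs o_5=0)
backtrack: best end state = 1; path = [0, 3, 0, 2, 3, 1]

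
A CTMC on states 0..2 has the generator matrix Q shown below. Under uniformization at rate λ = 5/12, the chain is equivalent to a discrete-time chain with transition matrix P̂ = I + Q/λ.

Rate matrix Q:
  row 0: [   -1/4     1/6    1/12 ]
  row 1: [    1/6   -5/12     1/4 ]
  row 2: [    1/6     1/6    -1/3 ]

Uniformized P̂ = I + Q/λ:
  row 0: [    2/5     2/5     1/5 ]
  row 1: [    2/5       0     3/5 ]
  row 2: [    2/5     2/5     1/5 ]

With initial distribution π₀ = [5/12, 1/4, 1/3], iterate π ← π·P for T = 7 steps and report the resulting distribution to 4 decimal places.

t=0: π = [0.4167, 0.2500, 0.3333]
t=1: π = [0.4000, 0.3000, 0.3000]
t=2: π = [0.4000, 0.2800, 0.3200]
t=3: π = [0.4000, 0.2880, 0.3120]
t=4: π = [0.4000, 0.2848, 0.3152]
t=5: π = [0.4000, 0.2861, 0.3139]
t=6: π = [0.4000, 0.2856, 0.3144]
t=7: π = [0.4000, 0.2858, 0.3142]

π = [0.4000, 0.2858, 0.3142]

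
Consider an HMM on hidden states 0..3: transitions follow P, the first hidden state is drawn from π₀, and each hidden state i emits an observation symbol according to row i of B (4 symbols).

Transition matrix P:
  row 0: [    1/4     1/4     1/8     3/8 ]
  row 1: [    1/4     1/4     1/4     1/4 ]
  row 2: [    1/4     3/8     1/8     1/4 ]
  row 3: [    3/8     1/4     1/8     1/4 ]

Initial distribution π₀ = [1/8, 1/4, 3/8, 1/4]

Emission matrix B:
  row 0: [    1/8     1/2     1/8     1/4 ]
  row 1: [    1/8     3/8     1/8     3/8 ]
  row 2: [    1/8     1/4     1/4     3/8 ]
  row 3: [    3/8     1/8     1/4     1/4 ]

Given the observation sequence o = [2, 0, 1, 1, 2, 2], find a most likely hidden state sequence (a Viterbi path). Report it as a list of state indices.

t=0: δ = [1.562e-02, 3.125e-02, 9.375e-02, 6.250e-02]  (obs o_0=2)
t=1: δ = [2.930e-03, 4.395e-03, 1.465e-03, 8.789e-03]  ψ = [2, 2, 2, 2]  (obs o_1=0)
t=2: δ = [1.648e-03, 8.240e-04, 2.747e-04, 2.747e-04]  ψ = [3, 3, 1, 3]  (obs o_2=1)
t=3: δ = [2.060e-04, 1.545e-04, 5.150e-05, 7.725e-05]  ψ = [0, 0, 0, 0]  (obs o_3=1)
t=4: δ = [6.437e-06, 6.437e-06, 9.656e-06, 1.931e-05]  ψ = [0, 0, 1, 0]  (obs o_4=2)
t=5: δ = [9.052e-07, 6.035e-07, 6.035e-07, 1.207e-06]  ψ = [3, 3, 3, 3]  (obs o_5=2)
backtrack: best end state = 3; path = [2, 3, 0, 0, 3, 3]

path = [2, 3, 0, 0, 3, 3]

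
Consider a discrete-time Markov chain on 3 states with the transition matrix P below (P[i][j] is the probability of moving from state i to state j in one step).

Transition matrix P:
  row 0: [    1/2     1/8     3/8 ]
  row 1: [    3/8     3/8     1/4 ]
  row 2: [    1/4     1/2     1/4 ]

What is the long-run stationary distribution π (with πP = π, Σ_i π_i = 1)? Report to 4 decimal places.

Balance equations π_j = Σ_i π_i·P[i][j]:
  π_0 = 1/2·π_0 + 3/8·π_1 + 1/4·π_2
  π_1 = 1/8·π_0 + 3/8·π_1 + 1/2·π_2
  normalize: π_0 + π_1 + π_2 = 1
Solving the linear system gives exactly π = [22/57, 6/19, 17/57].

π = [0.3860, 0.3158, 0.2982]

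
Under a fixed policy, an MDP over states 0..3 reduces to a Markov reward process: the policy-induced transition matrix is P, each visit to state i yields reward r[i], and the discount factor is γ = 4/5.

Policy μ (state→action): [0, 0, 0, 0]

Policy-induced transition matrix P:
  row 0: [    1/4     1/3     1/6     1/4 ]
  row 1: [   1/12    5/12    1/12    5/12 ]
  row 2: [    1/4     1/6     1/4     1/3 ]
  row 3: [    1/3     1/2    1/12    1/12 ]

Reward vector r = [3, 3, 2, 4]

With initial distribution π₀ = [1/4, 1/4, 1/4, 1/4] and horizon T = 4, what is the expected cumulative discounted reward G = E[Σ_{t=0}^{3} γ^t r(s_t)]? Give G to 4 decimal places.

G = 9.1316

t=0: π = [0.2500, 0.2500, 0.2500, 0.2500], E[r] = 3.0000, γ^t·E[r] = 3.000000, running G = 3.000000
t=1: π = [0.2292, 0.3542, 0.1458, 0.2708], E[r] = 3.1250, γ^t·E[r] = 2.500000, running G = 5.500000
t=2: π = [0.2135, 0.3837, 0.1267, 0.2760], E[r] = 3.1493, γ^t·E[r] = 2.015556, running G = 7.515556
t=3: π = [0.2091, 0.3902, 0.1223, 0.2785], E[r] = 3.1563, γ^t·E[r] = 1.616000, running G = 9.131556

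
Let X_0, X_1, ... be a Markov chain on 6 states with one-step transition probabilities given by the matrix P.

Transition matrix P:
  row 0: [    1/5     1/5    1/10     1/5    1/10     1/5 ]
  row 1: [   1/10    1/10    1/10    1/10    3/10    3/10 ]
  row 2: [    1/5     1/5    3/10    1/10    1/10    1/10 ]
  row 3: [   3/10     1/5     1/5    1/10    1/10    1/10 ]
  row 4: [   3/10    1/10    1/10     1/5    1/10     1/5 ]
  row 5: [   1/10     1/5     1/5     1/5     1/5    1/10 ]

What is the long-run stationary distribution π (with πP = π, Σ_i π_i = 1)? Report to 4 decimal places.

Balance equations π_j = Σ_i π_i·P[i][j]:
  π_0 = 1/5·π_0 + 1/10·π_1 + 1/5·π_2 + 3/10·π_3 + 3/10·π_4 + 1/10·π_5
  π_1 = 1/5·π_0 + 1/10·π_1 + 1/5·π_2 + 1/5·π_3 + 1/10·π_4 + 1/5·π_5
  π_2 = 1/10·π_0 + 1/10·π_1 + 3/10·π_2 + 1/5·π_3 + 1/10·π_4 + 1/5·π_5
  π_3 = 1/5·π_0 + 1/10·π_1 + 1/10·π_2 + 1/10·π_3 + 1/5·π_4 + 1/5·π_5
  π_4 = 1/10·π_0 + 3/10·π_1 + 1/10·π_2 + 1/10·π_3 + 1/10·π_4 + 1/5·π_5
  normalize: π_0 + π_1 + π_2 + π_3 + π_4 + π_5 = 1
Solving the linear system gives exactly π = [3113/15838, 2663/15838, 2613/15838, 1200/7919, 2383/15838, 1333/7919].

π = [0.1966, 0.1681, 0.1650, 0.1515, 0.1505, 0.1683]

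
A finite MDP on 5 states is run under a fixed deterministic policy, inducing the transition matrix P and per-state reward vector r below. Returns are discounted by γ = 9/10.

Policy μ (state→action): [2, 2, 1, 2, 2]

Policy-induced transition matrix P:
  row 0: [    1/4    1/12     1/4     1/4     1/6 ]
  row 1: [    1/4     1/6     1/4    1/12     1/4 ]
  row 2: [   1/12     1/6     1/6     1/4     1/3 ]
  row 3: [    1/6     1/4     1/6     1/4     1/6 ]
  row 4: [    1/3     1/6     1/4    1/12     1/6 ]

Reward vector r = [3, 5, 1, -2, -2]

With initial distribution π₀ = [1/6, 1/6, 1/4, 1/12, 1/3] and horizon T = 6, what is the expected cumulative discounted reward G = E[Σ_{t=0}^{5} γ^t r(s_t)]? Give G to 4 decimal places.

G = 4.0315

t=0: π = [0.1667, 0.1667, 0.2500, 0.0833, 0.3333], E[r] = 0.7500, γ^t·E[r] = 0.750000, running G = 0.750000
t=1: π = [0.2292, 0.1597, 0.2222, 0.1667, 0.2222], E[r] = 0.9306, γ^t·E[r] = 0.837500, running G = 1.587500
t=2: π = [0.2176, 0.1615, 0.2176, 0.1863, 0.2170], E[r] = 0.8709, γ^t·E[r] = 0.705469, running G = 2.292969
t=3: π = [0.2163, 0.1641, 0.2163, 0.1869, 0.2164], E[r] = 0.8789, γ^t·E[r] = 0.640723, running G = 2.933691
t=4: π = [0.2164, 0.1642, 0.2164, 0.1866, 0.2164], E[r] = 0.8807, γ^t·E[r] = 0.577837, running G = 3.511528
t=5: π = [0.2164, 0.1642, 0.2164, 0.1866, 0.2164], E[r] = 0.8806, γ^t·E[r] = 0.519998, running G = 4.031526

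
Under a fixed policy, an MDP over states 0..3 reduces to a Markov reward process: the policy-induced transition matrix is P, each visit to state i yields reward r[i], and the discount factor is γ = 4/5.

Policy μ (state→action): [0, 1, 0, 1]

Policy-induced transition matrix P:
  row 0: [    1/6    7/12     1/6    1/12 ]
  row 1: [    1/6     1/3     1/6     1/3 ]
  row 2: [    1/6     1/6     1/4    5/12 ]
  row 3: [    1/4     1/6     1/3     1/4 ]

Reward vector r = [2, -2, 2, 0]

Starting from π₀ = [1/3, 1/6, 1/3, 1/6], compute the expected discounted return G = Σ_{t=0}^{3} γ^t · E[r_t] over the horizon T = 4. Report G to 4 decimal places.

G = 1.3970

t=0: π = [0.3333, 0.1667, 0.3333, 0.1667], E[r] = 1.0000, γ^t·E[r] = 1.000000, running G = 1.000000
t=1: π = [0.1806, 0.3333, 0.2222, 0.2639], E[r] = 0.1389, γ^t·E[r] = 0.111111, running G = 1.111111
t=2: π = [0.1887, 0.2975, 0.2292, 0.2847], E[r] = 0.2407, γ^t·E[r] = 0.154074, running G = 1.265185
t=3: π = [0.1904, 0.2948, 0.2332, 0.2815], E[r] = 0.2575, γ^t·E[r] = 0.131852, running G = 1.397037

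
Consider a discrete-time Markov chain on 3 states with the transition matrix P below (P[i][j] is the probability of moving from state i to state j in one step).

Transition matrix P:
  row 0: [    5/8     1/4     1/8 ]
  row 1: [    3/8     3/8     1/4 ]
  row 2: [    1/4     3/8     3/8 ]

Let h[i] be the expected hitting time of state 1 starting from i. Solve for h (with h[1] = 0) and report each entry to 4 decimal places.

h = [3.6923, 0.0000, 3.0769]

First-step conditioning: h[1] = 0; for i ≠ 1, h[i] = 1 + Σ_k P[i][k]·h[k].
  h[0] = 1 + 5/8·h[0] + 1/8·h[2]
  h[2] = 1 + 1/4·h[0] + 3/8·h[2]
Solving the 2×2 linear system over states ≠ 1 gives exactly h = [48/13, 0, 40/13] (h[1] = 0 is the target).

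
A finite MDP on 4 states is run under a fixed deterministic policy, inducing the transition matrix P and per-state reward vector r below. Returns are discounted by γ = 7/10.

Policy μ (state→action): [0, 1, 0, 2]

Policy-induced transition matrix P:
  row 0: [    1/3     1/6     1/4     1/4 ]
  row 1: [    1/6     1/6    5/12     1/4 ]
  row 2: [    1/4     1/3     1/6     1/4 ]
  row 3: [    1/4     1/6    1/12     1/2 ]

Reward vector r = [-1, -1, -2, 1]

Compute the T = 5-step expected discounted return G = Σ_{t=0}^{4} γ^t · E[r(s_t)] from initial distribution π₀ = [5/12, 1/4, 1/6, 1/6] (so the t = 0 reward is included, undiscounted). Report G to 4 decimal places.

G = -1.8981

t=0: π = [0.4167, 0.2500, 0.1667, 0.1667], E[r] = -0.8333, γ^t·E[r] = -0.833333, running G = -0.833333
t=1: π = [0.2639, 0.1944, 0.2500, 0.2917], E[r] = -0.6667, γ^t·E[r] = -0.466667, running G = -1.300000
t=2: π = [0.2558, 0.2083, 0.2130, 0.3229], E[r] = -0.5671, γ^t·E[r] = -0.277894, running G = -1.577894
t=3: π = [0.2540, 0.2022, 0.2132, 0.3307], E[r] = -0.5517, γ^t·E[r] = -0.189232, running G = -1.767126
t=4: π = [0.2543, 0.2022, 0.2108, 0.3327], E[r] = -0.5454, γ^t·E[r] = -0.130961, running G = -1.898087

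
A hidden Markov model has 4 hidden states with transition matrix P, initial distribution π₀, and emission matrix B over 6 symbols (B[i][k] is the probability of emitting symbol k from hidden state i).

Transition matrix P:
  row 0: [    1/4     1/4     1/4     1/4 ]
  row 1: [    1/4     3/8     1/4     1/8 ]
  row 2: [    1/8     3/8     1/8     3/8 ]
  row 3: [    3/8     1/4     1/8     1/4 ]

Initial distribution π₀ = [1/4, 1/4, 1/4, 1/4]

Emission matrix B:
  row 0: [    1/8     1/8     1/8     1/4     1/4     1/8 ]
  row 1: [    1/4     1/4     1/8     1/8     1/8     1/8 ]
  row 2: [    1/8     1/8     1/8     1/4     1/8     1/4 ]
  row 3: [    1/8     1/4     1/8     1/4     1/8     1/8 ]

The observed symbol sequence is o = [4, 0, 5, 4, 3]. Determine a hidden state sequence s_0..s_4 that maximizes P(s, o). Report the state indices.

t=0: δ = [6.250e-02, 3.125e-02, 3.125e-02, 3.125e-02]  (obs o_0=4)
t=1: δ = [1.953e-03, 3.906e-03, 1.953e-03, 1.953e-03]  ψ = [0, 0, 0, 0]  (obs o_1=0)
t=2: δ = [1.221e-04, 1.831e-04, 2.441e-04, 9.155e-05]  ψ = [1, 1, 1, 2]  (obs o_2=5)
t=3: δ = [1.144e-05, 1.144e-05, 5.722e-06, 1.144e-05]  ψ = [1, 2, 1, 2]  (obs o_3=4)
t=4: δ = [1.073e-06, 5.364e-07, 7.153e-07, 7.153e-07]  ψ = [3, 1, 0, 0]  (obs o_4=3)
backtrack: best end state = 0; path = [0, 1, 2, 3, 0]

path = [0, 1, 2, 3, 0]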